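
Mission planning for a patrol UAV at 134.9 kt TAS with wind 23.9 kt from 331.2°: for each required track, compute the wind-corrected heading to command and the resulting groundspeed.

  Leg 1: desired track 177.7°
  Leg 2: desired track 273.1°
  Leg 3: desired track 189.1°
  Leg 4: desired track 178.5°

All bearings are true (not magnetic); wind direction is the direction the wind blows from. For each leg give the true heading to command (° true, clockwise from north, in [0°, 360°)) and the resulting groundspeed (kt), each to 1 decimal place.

Leg 1: heading=182.2°, groundspeed=155.9 kt
Leg 2: heading=281.8°, groundspeed=120.7 kt
Leg 3: heading=195.3°, groundspeed=153.0 kt
Leg 4: heading=183.2°, groundspeed=155.7 kt

Leg 1: desired track 177.7°; wind correction +4.5° → command heading 182.2°, groundspeed 155.9 kt
Leg 2: desired track 273.1°; wind correction +8.7° → command heading 281.8°, groundspeed 120.7 kt
Leg 3: desired track 189.1°; wind correction +6.2° → command heading 195.3°, groundspeed 153.0 kt
Leg 4: desired track 178.5°; wind correction +4.7° → command heading 183.2°, groundspeed 155.7 kt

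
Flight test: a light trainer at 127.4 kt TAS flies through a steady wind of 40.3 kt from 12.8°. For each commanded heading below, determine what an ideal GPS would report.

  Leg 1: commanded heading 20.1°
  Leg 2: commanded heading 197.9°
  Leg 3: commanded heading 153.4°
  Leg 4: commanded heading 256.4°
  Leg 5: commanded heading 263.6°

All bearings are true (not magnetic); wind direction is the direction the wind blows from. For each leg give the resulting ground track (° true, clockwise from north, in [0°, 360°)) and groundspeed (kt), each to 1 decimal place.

Leg 1: heading 20.1°; drift +3.4° → track 23.5°, groundspeed 87.6 kt
Leg 2: heading 197.9°; drift -1.2° → track 196.7°, groundspeed 167.6 kt
Leg 3: heading 153.4°; drift +9.2° → track 162.6°, groundspeed 160.6 kt
Leg 4: heading 256.4°; drift -13.9° → track 242.5°, groundspeed 149.7 kt
Leg 5: heading 263.6°; drift -15.1° → track 248.5°, groundspeed 145.7 kt

Leg 1: track=23.5°, groundspeed=87.6 kt
Leg 2: track=196.7°, groundspeed=167.6 kt
Leg 3: track=162.6°, groundspeed=160.6 kt
Leg 4: track=242.5°, groundspeed=149.7 kt
Leg 5: track=248.5°, groundspeed=145.7 kt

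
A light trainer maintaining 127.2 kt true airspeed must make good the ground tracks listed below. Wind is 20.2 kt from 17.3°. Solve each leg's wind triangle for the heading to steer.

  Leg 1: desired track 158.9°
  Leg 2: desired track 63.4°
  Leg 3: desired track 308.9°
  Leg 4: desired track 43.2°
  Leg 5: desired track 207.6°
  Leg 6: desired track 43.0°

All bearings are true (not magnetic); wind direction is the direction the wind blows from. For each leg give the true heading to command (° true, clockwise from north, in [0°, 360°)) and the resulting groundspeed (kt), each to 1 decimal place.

Leg 1: desired track 158.9°; wind correction -5.7° → command heading 153.2°, groundspeed 142.4 kt
Leg 2: desired track 63.4°; wind correction -6.6° → command heading 56.8°, groundspeed 112.4 kt
Leg 3: desired track 308.9°; wind correction +8.5° → command heading 317.4°, groundspeed 118.4 kt
Leg 4: desired track 43.2°; wind correction -4.0° → command heading 39.2°, groundspeed 108.7 kt
Leg 5: desired track 207.6°; wind correction +1.6° → command heading 209.2°, groundspeed 147.0 kt
Leg 6: desired track 43.0°; wind correction -3.9° → command heading 39.1°, groundspeed 108.7 kt

Leg 1: heading=153.2°, groundspeed=142.4 kt
Leg 2: heading=56.8°, groundspeed=112.4 kt
Leg 3: heading=317.4°, groundspeed=118.4 kt
Leg 4: heading=39.2°, groundspeed=108.7 kt
Leg 5: heading=209.2°, groundspeed=147.0 kt
Leg 6: heading=39.1°, groundspeed=108.7 kt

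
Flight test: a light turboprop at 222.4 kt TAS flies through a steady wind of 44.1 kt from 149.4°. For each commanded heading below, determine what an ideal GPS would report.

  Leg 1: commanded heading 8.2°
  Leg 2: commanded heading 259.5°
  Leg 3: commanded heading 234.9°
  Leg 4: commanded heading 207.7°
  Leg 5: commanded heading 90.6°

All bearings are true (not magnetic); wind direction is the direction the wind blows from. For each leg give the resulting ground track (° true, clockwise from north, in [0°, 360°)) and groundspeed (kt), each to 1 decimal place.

Leg 1: heading 8.2°; drift -6.1° → track 2.1°, groundspeed 258.3 kt
Leg 2: heading 259.5°; drift +9.9° → track 269.4°, groundspeed 241.1 kt
Leg 3: heading 234.9°; drift +11.4° → track 246.3°, groundspeed 223.3 kt
Leg 4: heading 207.7°; drift +10.7° → track 218.4°, groundspeed 202.7 kt
Leg 5: heading 90.6°; drift -10.7° → track 79.9°, groundspeed 203.1 kt

Leg 1: track=2.1°, groundspeed=258.3 kt
Leg 2: track=269.4°, groundspeed=241.1 kt
Leg 3: track=246.3°, groundspeed=223.3 kt
Leg 4: track=218.4°, groundspeed=202.7 kt
Leg 5: track=79.9°, groundspeed=203.1 kt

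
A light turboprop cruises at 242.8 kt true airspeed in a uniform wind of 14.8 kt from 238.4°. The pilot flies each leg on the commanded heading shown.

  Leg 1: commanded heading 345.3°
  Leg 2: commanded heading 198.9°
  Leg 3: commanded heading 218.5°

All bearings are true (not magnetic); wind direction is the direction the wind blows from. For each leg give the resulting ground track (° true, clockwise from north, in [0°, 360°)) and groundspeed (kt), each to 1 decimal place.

Leg 1: track=348.6°, groundspeed=247.5 kt
Leg 2: track=196.6°, groundspeed=231.6 kt
Leg 3: track=217.2°, groundspeed=228.9 kt

Leg 1: heading 345.3°; drift +3.3° → track 348.6°, groundspeed 247.5 kt
Leg 2: heading 198.9°; drift -2.3° → track 196.6°, groundspeed 231.6 kt
Leg 3: heading 218.5°; drift -1.3° → track 217.2°, groundspeed 228.9 kt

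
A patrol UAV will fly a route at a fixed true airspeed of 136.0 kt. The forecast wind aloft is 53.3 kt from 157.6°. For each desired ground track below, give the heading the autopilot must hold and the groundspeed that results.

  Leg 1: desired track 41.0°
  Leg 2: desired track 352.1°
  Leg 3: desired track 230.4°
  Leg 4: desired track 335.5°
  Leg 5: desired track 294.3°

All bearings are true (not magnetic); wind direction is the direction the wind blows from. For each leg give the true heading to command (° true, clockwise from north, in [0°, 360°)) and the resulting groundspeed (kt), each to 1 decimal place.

Leg 1: desired track 41.0°; wind correction +20.5° → command heading 61.5°, groundspeed 151.2 kt
Leg 2: desired track 352.1°; wind correction +5.6° → command heading 357.7°, groundspeed 186.9 kt
Leg 3: desired track 230.4°; wind correction -22.0° → command heading 208.4°, groundspeed 110.3 kt
Leg 4: desired track 335.5°; wind correction -0.8° → command heading 334.7°, groundspeed 189.3 kt
Leg 5: desired track 294.3°; wind correction -15.6° → command heading 278.7°, groundspeed 169.8 kt

Leg 1: heading=61.5°, groundspeed=151.2 kt
Leg 2: heading=357.7°, groundspeed=186.9 kt
Leg 3: heading=208.4°, groundspeed=110.3 kt
Leg 4: heading=334.7°, groundspeed=189.3 kt
Leg 5: heading=278.7°, groundspeed=169.8 kt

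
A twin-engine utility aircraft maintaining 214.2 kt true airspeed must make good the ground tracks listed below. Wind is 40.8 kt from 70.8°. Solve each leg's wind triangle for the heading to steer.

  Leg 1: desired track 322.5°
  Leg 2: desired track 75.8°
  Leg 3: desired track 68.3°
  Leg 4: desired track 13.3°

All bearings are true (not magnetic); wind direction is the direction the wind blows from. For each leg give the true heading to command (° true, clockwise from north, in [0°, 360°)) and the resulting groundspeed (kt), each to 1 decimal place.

Leg 1: heading=332.9°, groundspeed=223.5 kt
Leg 2: heading=74.8°, groundspeed=173.5 kt
Leg 3: heading=68.8°, groundspeed=173.4 kt
Leg 4: heading=22.5°, groundspeed=189.5 kt

Leg 1: desired track 322.5°; wind correction +10.4° → command heading 332.9°, groundspeed 223.5 kt
Leg 2: desired track 75.8°; wind correction -1.0° → command heading 74.8°, groundspeed 173.5 kt
Leg 3: desired track 68.3°; wind correction +0.5° → command heading 68.8°, groundspeed 173.4 kt
Leg 4: desired track 13.3°; wind correction +9.2° → command heading 22.5°, groundspeed 189.5 kt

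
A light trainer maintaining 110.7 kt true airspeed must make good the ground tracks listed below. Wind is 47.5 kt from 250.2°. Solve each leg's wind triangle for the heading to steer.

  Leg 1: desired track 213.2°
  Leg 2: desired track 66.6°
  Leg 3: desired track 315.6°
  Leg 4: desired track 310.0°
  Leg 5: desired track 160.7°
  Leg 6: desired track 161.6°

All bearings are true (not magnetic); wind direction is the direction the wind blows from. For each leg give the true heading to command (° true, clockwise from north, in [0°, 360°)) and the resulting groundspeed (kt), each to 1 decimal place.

Leg 1: desired track 213.2°; wind correction +15.0° → command heading 228.2°, groundspeed 69.0 kt
Leg 2: desired track 66.6°; wind correction -1.5° → command heading 65.1°, groundspeed 158.1 kt
Leg 3: desired track 315.6°; wind correction -23.0° → command heading 292.6°, groundspeed 82.2 kt
Leg 4: desired track 310.0°; wind correction -21.8° → command heading 288.2°, groundspeed 78.9 kt
Leg 5: desired track 160.7°; wind correction +25.4° → command heading 186.1°, groundspeed 99.6 kt
Leg 6: desired track 161.6°; wind correction +25.4° → command heading 187.0°, groundspeed 98.8 kt

Leg 1: heading=228.2°, groundspeed=69.0 kt
Leg 2: heading=65.1°, groundspeed=158.1 kt
Leg 3: heading=292.6°, groundspeed=82.2 kt
Leg 4: heading=288.2°, groundspeed=78.9 kt
Leg 5: heading=186.1°, groundspeed=99.6 kt
Leg 6: heading=187.0°, groundspeed=98.8 kt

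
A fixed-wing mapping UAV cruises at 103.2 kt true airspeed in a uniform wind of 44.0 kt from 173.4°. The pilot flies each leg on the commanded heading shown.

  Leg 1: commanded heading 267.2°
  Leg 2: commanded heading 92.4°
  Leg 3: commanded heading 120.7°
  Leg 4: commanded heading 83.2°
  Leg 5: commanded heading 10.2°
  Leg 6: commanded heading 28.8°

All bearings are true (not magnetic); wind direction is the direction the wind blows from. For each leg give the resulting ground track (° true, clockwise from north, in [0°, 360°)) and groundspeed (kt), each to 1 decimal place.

Leg 1: track=289.7°, groundspeed=114.8 kt
Leg 2: track=68.1°, groundspeed=105.7 kt
Leg 3: track=96.1°, groundspeed=84.2 kt
Leg 4: track=60.1°, groundspeed=112.3 kt
Leg 5: track=5.2°, groundspeed=145.9 kt
Leg 6: track=18.4°, groundspeed=141.4 kt

Leg 1: heading 267.2°; drift +22.5° → track 289.7°, groundspeed 114.8 kt
Leg 2: heading 92.4°; drift -24.3° → track 68.1°, groundspeed 105.7 kt
Leg 3: heading 120.7°; drift -24.6° → track 96.1°, groundspeed 84.2 kt
Leg 4: heading 83.2°; drift -23.1° → track 60.1°, groundspeed 112.3 kt
Leg 5: heading 10.2°; drift -5.0° → track 5.2°, groundspeed 145.9 kt
Leg 6: heading 28.8°; drift -10.4° → track 18.4°, groundspeed 141.4 kt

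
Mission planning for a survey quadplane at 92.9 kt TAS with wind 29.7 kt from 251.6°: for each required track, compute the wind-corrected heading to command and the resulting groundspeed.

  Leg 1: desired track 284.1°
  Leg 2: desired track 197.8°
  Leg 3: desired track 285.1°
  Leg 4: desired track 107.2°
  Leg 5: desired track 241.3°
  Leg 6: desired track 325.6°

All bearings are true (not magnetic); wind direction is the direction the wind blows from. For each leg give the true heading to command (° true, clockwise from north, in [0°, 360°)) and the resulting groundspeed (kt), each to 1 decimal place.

Leg 1: desired track 284.1°; wind correction -9.9° → command heading 274.2°, groundspeed 66.5 kt
Leg 2: desired track 197.8°; wind correction +15.0° → command heading 212.8°, groundspeed 72.2 kt
Leg 3: desired track 285.1°; wind correction -10.2° → command heading 274.9°, groundspeed 66.7 kt
Leg 4: desired track 107.2°; wind correction +10.7° → command heading 117.9°, groundspeed 115.4 kt
Leg 5: desired track 241.3°; wind correction +3.3° → command heading 244.6°, groundspeed 63.5 kt
Leg 6: desired track 325.6°; wind correction -17.9° → command heading 307.7°, groundspeed 80.2 kt

Leg 1: heading=274.2°, groundspeed=66.5 kt
Leg 2: heading=212.8°, groundspeed=72.2 kt
Leg 3: heading=274.9°, groundspeed=66.7 kt
Leg 4: heading=117.9°, groundspeed=115.4 kt
Leg 5: heading=244.6°, groundspeed=63.5 kt
Leg 6: heading=307.7°, groundspeed=80.2 kt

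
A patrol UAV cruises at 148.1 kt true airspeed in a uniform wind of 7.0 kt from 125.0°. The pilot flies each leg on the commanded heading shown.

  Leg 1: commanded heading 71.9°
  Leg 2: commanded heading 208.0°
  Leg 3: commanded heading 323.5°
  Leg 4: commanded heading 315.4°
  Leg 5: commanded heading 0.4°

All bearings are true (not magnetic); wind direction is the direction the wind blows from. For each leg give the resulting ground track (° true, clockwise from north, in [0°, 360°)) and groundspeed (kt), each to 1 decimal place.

Leg 1: heading 71.9°; drift -2.2° → track 69.7°, groundspeed 144.0 kt
Leg 2: heading 208.0°; drift +2.7° → track 210.7°, groundspeed 147.4 kt
Leg 3: heading 323.5°; drift -0.8° → track 322.7°, groundspeed 154.8 kt
Leg 4: heading 315.4°; drift -0.5° → track 314.9°, groundspeed 155.0 kt
Leg 5: heading 0.4°; drift -2.2° → track 358.2°, groundspeed 152.2 kt

Leg 1: track=69.7°, groundspeed=144.0 kt
Leg 2: track=210.7°, groundspeed=147.4 kt
Leg 3: track=322.7°, groundspeed=154.8 kt
Leg 4: track=314.9°, groundspeed=155.0 kt
Leg 5: track=358.2°, groundspeed=152.2 kt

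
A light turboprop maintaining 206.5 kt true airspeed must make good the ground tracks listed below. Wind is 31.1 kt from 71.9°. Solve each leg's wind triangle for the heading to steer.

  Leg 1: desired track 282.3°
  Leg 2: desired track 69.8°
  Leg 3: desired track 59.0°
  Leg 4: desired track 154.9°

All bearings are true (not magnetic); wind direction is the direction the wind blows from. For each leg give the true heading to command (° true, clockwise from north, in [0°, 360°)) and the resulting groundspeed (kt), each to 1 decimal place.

Leg 1: desired track 282.3°; wind correction +4.4° → command heading 286.7°, groundspeed 232.7 kt
Leg 2: desired track 69.8°; wind correction +0.3° → command heading 70.1°, groundspeed 175.4 kt
Leg 3: desired track 59.0°; wind correction +1.9° → command heading 60.9°, groundspeed 176.1 kt
Leg 4: desired track 154.9°; wind correction -8.6° → command heading 146.3°, groundspeed 200.4 kt

Leg 1: heading=286.7°, groundspeed=232.7 kt
Leg 2: heading=70.1°, groundspeed=175.4 kt
Leg 3: heading=60.9°, groundspeed=176.1 kt
Leg 4: heading=146.3°, groundspeed=200.4 kt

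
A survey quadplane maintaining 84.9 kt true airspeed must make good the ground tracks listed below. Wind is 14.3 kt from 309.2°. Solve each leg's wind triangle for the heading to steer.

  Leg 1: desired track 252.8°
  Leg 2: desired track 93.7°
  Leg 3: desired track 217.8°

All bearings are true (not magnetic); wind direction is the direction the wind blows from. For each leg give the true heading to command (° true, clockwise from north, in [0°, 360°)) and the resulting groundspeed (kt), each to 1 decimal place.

Leg 1: desired track 252.8°; wind correction +8.1° → command heading 260.9°, groundspeed 76.1 kt
Leg 2: desired track 93.7°; wind correction -5.6° → command heading 88.1°, groundspeed 96.1 kt
Leg 3: desired track 217.8°; wind correction +9.7° → command heading 227.5°, groundspeed 84.0 kt

Leg 1: heading=260.9°, groundspeed=76.1 kt
Leg 2: heading=88.1°, groundspeed=96.1 kt
Leg 3: heading=227.5°, groundspeed=84.0 kt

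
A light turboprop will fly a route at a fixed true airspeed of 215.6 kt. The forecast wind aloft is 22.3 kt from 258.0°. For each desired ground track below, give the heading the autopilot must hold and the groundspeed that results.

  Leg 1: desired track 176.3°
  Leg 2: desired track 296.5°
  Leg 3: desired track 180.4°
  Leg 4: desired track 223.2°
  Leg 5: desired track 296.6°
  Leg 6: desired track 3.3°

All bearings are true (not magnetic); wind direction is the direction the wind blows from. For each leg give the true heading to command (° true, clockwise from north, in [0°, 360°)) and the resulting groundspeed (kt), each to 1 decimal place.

Leg 1: desired track 176.3°; wind correction +5.9° → command heading 182.2°, groundspeed 211.2 kt
Leg 2: desired track 296.5°; wind correction -3.7° → command heading 292.8°, groundspeed 197.7 kt
Leg 3: desired track 180.4°; wind correction +5.8° → command heading 186.2°, groundspeed 209.7 kt
Leg 4: desired track 223.2°; wind correction +3.4° → command heading 226.6°, groundspeed 196.9 kt
Leg 5: desired track 296.6°; wind correction -3.7° → command heading 292.9°, groundspeed 197.7 kt
Leg 6: desired track 3.3°; wind correction -5.7° → command heading 357.6°, groundspeed 220.4 kt

Leg 1: heading=182.2°, groundspeed=211.2 kt
Leg 2: heading=292.8°, groundspeed=197.7 kt
Leg 3: heading=186.2°, groundspeed=209.7 kt
Leg 4: heading=226.6°, groundspeed=196.9 kt
Leg 5: heading=292.9°, groundspeed=197.7 kt
Leg 6: heading=357.6°, groundspeed=220.4 kt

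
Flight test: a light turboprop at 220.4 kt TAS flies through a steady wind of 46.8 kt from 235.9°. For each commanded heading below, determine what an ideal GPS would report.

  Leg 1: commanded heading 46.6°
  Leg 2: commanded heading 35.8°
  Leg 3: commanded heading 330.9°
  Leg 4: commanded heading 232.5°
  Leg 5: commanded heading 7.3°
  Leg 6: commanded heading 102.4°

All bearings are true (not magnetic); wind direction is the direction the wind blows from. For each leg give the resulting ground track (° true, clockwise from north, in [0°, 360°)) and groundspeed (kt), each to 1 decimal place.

Leg 1: heading 46.6°; drift +1.6° → track 48.2°, groundspeed 266.7 kt
Leg 2: heading 35.8°; drift +3.5° → track 39.3°, groundspeed 264.8 kt
Leg 3: heading 330.9°; drift +11.7° → track 342.6°, groundspeed 229.3 kt
Leg 4: heading 232.5°; drift -0.9° → track 231.6°, groundspeed 173.7 kt
Leg 5: heading 7.3°; drift +8.0° → track 15.3°, groundspeed 253.8 kt
Leg 6: heading 102.4°; drift -7.7° → track 94.7°, groundspeed 254.9 kt

Leg 1: track=48.2°, groundspeed=266.7 kt
Leg 2: track=39.3°, groundspeed=264.8 kt
Leg 3: track=342.6°, groundspeed=229.3 kt
Leg 4: track=231.6°, groundspeed=173.7 kt
Leg 5: track=15.3°, groundspeed=253.8 kt
Leg 6: track=94.7°, groundspeed=254.9 kt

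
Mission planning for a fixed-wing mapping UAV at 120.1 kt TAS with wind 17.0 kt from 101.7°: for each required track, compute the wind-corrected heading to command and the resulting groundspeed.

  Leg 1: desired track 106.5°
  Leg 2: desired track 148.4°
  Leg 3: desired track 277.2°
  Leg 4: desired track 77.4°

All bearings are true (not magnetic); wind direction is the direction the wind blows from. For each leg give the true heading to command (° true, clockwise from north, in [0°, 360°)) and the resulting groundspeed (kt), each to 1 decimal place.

Leg 1: heading=105.8°, groundspeed=103.2 kt
Leg 2: heading=142.5°, groundspeed=107.8 kt
Leg 3: heading=276.6°, groundspeed=137.0 kt
Leg 4: heading=80.7°, groundspeed=104.4 kt

Leg 1: desired track 106.5°; wind correction -0.7° → command heading 105.8°, groundspeed 103.2 kt
Leg 2: desired track 148.4°; wind correction -5.9° → command heading 142.5°, groundspeed 107.8 kt
Leg 3: desired track 277.2°; wind correction -0.6° → command heading 276.6°, groundspeed 137.0 kt
Leg 4: desired track 77.4°; wind correction +3.3° → command heading 80.7°, groundspeed 104.4 kt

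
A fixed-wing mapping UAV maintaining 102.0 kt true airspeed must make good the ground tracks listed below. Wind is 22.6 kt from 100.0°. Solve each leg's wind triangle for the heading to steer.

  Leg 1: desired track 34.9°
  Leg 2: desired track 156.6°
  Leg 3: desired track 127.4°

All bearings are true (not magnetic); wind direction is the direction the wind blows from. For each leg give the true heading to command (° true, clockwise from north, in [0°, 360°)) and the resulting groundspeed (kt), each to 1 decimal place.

Leg 1: desired track 34.9°; wind correction +11.6° → command heading 46.5°, groundspeed 90.4 kt
Leg 2: desired track 156.6°; wind correction -10.7° → command heading 145.9°, groundspeed 87.8 kt
Leg 3: desired track 127.4°; wind correction -5.9° → command heading 121.5°, groundspeed 81.4 kt

Leg 1: heading=46.5°, groundspeed=90.4 kt
Leg 2: heading=145.9°, groundspeed=87.8 kt
Leg 3: heading=121.5°, groundspeed=81.4 kt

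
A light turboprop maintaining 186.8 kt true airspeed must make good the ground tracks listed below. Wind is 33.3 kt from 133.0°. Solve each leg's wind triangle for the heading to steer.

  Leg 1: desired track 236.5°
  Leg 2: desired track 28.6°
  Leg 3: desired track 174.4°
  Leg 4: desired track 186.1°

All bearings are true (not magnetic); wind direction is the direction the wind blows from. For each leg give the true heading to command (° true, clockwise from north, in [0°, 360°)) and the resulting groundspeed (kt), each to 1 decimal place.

Leg 1: heading=226.5°, groundspeed=191.7 kt
Leg 2: heading=38.5°, groundspeed=192.3 kt
Leg 3: heading=167.6°, groundspeed=160.5 kt
Leg 4: heading=177.9°, groundspeed=164.9 kt

Leg 1: desired track 236.5°; wind correction -10.0° → command heading 226.5°, groundspeed 191.7 kt
Leg 2: desired track 28.6°; wind correction +9.9° → command heading 38.5°, groundspeed 192.3 kt
Leg 3: desired track 174.4°; wind correction -6.8° → command heading 167.6°, groundspeed 160.5 kt
Leg 4: desired track 186.1°; wind correction -8.2° → command heading 177.9°, groundspeed 164.9 kt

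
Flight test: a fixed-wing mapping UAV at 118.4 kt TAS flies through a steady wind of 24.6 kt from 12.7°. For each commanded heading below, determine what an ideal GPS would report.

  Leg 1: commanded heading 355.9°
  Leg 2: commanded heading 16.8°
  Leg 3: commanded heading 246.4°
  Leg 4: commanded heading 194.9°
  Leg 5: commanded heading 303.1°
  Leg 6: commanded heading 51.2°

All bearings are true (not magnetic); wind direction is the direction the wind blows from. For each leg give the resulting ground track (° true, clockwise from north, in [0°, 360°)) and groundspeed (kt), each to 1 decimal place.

Leg 1: heading 355.9°; drift -4.3° → track 351.6°, groundspeed 95.1 kt
Leg 2: heading 16.8°; drift +1.1° → track 17.9°, groundspeed 93.9 kt
Leg 3: heading 246.4°; drift -8.5° → track 237.9°, groundspeed 134.4 kt
Leg 4: heading 194.9°; drift -0.4° → track 194.5°, groundspeed 143.0 kt
Leg 5: heading 303.1°; drift -11.9° → track 291.2°, groundspeed 112.2 kt
Leg 6: heading 51.2°; drift +8.8° → track 60.0°, groundspeed 100.3 kt

Leg 1: track=351.6°, groundspeed=95.1 kt
Leg 2: track=17.9°, groundspeed=93.9 kt
Leg 3: track=237.9°, groundspeed=134.4 kt
Leg 4: track=194.5°, groundspeed=143.0 kt
Leg 5: track=291.2°, groundspeed=112.2 kt
Leg 6: track=60.0°, groundspeed=100.3 kt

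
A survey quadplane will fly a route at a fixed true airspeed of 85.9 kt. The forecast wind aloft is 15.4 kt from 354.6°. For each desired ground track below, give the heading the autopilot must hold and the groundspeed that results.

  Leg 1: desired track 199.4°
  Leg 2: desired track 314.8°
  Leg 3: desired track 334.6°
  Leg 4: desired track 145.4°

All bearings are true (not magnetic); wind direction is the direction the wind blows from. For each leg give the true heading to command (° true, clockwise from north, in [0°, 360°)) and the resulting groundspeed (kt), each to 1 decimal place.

Leg 1: desired track 199.4°; wind correction +4.3° → command heading 203.7°, groundspeed 99.6 kt
Leg 2: desired track 314.8°; wind correction +6.6° → command heading 321.4°, groundspeed 73.5 kt
Leg 3: desired track 334.6°; wind correction +3.5° → command heading 338.1°, groundspeed 71.3 kt
Leg 4: desired track 145.4°; wind correction -5.0° → command heading 140.4°, groundspeed 99.0 kt

Leg 1: heading=203.7°, groundspeed=99.6 kt
Leg 2: heading=321.4°, groundspeed=73.5 kt
Leg 3: heading=338.1°, groundspeed=71.3 kt
Leg 4: heading=140.4°, groundspeed=99.0 kt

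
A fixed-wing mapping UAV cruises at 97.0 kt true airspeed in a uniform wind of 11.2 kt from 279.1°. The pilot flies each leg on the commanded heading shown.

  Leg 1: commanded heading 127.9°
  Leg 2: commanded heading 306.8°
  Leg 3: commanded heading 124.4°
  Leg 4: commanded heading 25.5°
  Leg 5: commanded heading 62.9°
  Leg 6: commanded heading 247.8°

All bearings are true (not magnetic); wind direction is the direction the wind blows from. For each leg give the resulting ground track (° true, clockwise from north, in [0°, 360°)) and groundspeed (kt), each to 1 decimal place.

Leg 1: track=125.0°, groundspeed=107.0 kt
Leg 2: track=310.2°, groundspeed=87.2 kt
Leg 3: track=121.8°, groundspeed=107.2 kt
Leg 4: track=31.6°, groundspeed=100.7 kt
Leg 5: track=66.5°, groundspeed=106.2 kt
Leg 6: track=244.0°, groundspeed=87.6 kt

Leg 1: heading 127.9°; drift -2.9° → track 125.0°, groundspeed 107.0 kt
Leg 2: heading 306.8°; drift +3.4° → track 310.2°, groundspeed 87.2 kt
Leg 3: heading 124.4°; drift -2.6° → track 121.8°, groundspeed 107.2 kt
Leg 4: heading 25.5°; drift +6.1° → track 31.6°, groundspeed 100.7 kt
Leg 5: heading 62.9°; drift +3.6° → track 66.5°, groundspeed 106.2 kt
Leg 6: heading 247.8°; drift -3.8° → track 244.0°, groundspeed 87.6 kt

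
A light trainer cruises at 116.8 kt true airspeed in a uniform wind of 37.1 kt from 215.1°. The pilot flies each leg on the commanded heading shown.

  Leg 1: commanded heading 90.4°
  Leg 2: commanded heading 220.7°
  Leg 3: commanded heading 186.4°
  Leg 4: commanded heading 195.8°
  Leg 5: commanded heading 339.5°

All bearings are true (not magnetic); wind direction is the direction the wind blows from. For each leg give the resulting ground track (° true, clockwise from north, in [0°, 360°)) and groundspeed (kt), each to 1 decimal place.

Leg 1: track=77.9°, groundspeed=141.3 kt
Leg 2: track=223.3°, groundspeed=80.0 kt
Leg 3: track=174.5°, groundspeed=86.1 kt
Leg 4: track=187.3°, groundspeed=82.7 kt
Leg 5: track=352.0°, groundspeed=141.1 kt

Leg 1: heading 90.4°; drift -12.5° → track 77.9°, groundspeed 141.3 kt
Leg 2: heading 220.7°; drift +2.6° → track 223.3°, groundspeed 80.0 kt
Leg 3: heading 186.4°; drift -11.9° → track 174.5°, groundspeed 86.1 kt
Leg 4: heading 195.8°; drift -8.5° → track 187.3°, groundspeed 82.7 kt
Leg 5: heading 339.5°; drift +12.5° → track 352.0°, groundspeed 141.1 kt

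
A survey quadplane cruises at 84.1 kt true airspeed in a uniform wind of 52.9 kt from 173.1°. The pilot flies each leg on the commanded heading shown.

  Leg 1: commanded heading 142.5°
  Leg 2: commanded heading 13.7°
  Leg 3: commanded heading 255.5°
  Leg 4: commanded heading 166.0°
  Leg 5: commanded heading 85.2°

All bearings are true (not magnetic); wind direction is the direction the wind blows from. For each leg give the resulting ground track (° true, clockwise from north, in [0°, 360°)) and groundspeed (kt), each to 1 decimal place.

Leg 1: track=107.6°, groundspeed=47.0 kt
Leg 2: track=5.8°, groundspeed=134.9 kt
Leg 3: track=289.7°, groundspeed=93.2 kt
Leg 4: track=154.3°, groundspeed=32.3 kt
Leg 5: track=52.4°, groundspeed=97.7 kt

Leg 1: heading 142.5°; drift -34.9° → track 107.6°, groundspeed 47.0 kt
Leg 2: heading 13.7°; drift -7.9° → track 5.8°, groundspeed 134.9 kt
Leg 3: heading 255.5°; drift +34.2° → track 289.7°, groundspeed 93.2 kt
Leg 4: heading 166.0°; drift -11.7° → track 154.3°, groundspeed 32.3 kt
Leg 5: heading 85.2°; drift -32.8° → track 52.4°, groundspeed 97.7 kt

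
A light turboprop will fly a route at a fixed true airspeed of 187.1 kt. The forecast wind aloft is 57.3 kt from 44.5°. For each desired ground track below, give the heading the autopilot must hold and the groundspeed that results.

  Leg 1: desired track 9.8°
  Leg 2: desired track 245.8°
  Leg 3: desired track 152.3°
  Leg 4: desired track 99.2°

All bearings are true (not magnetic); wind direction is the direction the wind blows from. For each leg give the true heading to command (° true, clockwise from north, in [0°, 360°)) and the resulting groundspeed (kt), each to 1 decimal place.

Leg 1: desired track 9.8°; wind correction +10.0° → command heading 19.8°, groundspeed 137.1 kt
Leg 2: desired track 245.8°; wind correction +6.4° → command heading 252.2°, groundspeed 239.3 kt
Leg 3: desired track 152.3°; wind correction -17.0° → command heading 135.3°, groundspeed 196.5 kt
Leg 4: desired track 99.2°; wind correction -14.5° → command heading 84.7°, groundspeed 148.1 kt

Leg 1: heading=19.8°, groundspeed=137.1 kt
Leg 2: heading=252.2°, groundspeed=239.3 kt
Leg 3: heading=135.3°, groundspeed=196.5 kt
Leg 4: heading=84.7°, groundspeed=148.1 kt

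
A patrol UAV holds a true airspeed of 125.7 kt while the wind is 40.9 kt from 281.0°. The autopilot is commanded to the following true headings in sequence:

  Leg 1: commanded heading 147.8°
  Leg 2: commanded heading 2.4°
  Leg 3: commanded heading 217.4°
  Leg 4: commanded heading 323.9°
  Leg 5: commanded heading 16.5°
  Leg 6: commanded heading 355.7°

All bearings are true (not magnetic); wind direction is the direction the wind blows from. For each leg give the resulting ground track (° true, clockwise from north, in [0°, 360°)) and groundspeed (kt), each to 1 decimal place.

Leg 1: track=136.8°, groundspeed=156.6 kt
Leg 2: track=21.1°, groundspeed=126.2 kt
Leg 3: track=198.6°, groundspeed=113.6 kt
Leg 4: track=340.1°, groundspeed=99.7 kt
Leg 5: track=33.9°, groundspeed=135.9 kt
Leg 6: track=14.6°, groundspeed=121.5 kt

Leg 1: heading 147.8°; drift -11.0° → track 136.8°, groundspeed 156.6 kt
Leg 2: heading 2.4°; drift +18.7° → track 21.1°, groundspeed 126.2 kt
Leg 3: heading 217.4°; drift -18.8° → track 198.6°, groundspeed 113.6 kt
Leg 4: heading 323.9°; drift +16.2° → track 340.1°, groundspeed 99.7 kt
Leg 5: heading 16.5°; drift +17.4° → track 33.9°, groundspeed 135.9 kt
Leg 6: heading 355.7°; drift +18.9° → track 14.6°, groundspeed 121.5 kt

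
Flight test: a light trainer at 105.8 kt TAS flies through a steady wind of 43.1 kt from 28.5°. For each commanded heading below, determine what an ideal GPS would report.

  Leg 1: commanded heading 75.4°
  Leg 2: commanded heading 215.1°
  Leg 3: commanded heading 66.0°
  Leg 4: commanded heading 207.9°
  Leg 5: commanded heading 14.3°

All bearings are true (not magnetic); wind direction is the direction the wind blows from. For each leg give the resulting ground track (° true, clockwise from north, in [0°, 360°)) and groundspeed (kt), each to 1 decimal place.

Leg 1: track=97.8°, groundspeed=82.6 kt
Leg 2: track=213.2°, groundspeed=148.7 kt
Leg 3: track=86.1°, groundspeed=76.3 kt
Leg 4: track=208.1°, groundspeed=148.9 kt
Leg 5: track=4.9°, groundspeed=64.9 kt

Leg 1: heading 75.4°; drift +22.4° → track 97.8°, groundspeed 82.6 kt
Leg 2: heading 215.1°; drift -1.9° → track 213.2°, groundspeed 148.7 kt
Leg 3: heading 66.0°; drift +20.1° → track 86.1°, groundspeed 76.3 kt
Leg 4: heading 207.9°; drift +0.2° → track 208.1°, groundspeed 148.9 kt
Leg 5: heading 14.3°; drift -9.4° → track 4.9°, groundspeed 64.9 kt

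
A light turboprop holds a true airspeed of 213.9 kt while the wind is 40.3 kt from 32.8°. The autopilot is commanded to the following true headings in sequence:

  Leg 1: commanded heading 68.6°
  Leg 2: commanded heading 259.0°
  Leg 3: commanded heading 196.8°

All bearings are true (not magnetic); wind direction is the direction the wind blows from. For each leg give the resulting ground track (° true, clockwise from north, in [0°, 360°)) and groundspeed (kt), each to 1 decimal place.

Leg 1: track=76.0°, groundspeed=182.7 kt
Leg 2: track=252.1°, groundspeed=243.5 kt
Leg 3: track=199.3°, groundspeed=252.9 kt

Leg 1: heading 68.6°; drift +7.4° → track 76.0°, groundspeed 182.7 kt
Leg 2: heading 259.0°; drift -6.9° → track 252.1°, groundspeed 243.5 kt
Leg 3: heading 196.8°; drift +2.5° → track 199.3°, groundspeed 252.9 kt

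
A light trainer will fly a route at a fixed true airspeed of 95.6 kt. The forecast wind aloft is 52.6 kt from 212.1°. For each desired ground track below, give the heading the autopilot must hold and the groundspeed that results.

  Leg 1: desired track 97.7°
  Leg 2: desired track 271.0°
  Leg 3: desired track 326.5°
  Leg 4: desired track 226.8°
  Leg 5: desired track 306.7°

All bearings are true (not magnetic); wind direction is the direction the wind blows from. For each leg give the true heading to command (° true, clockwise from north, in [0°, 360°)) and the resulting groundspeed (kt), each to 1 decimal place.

Leg 1: desired track 97.7°; wind correction +30.1° → command heading 127.8°, groundspeed 104.5 kt
Leg 2: desired track 271.0°; wind correction -28.1° → command heading 242.9°, groundspeed 57.2 kt
Leg 3: desired track 326.5°; wind correction -30.1° → command heading 296.4°, groundspeed 104.5 kt
Leg 4: desired track 226.8°; wind correction -8.0° → command heading 218.8°, groundspeed 43.8 kt
Leg 5: desired track 306.7°; wind correction -33.3° → command heading 273.4°, groundspeed 84.2 kt

Leg 1: heading=127.8°, groundspeed=104.5 kt
Leg 2: heading=242.9°, groundspeed=57.2 kt
Leg 3: heading=296.4°, groundspeed=104.5 kt
Leg 4: heading=218.8°, groundspeed=43.8 kt
Leg 5: heading=273.4°, groundspeed=84.2 kt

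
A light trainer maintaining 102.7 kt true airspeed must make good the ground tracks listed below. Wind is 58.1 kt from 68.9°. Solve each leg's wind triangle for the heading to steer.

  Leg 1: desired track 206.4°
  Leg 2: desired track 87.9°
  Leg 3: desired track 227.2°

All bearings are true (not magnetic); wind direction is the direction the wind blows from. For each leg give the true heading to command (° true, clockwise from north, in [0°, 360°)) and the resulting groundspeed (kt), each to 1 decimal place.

Leg 1: heading=183.9°, groundspeed=137.7 kt
Leg 2: heading=77.3°, groundspeed=46.0 kt
Leg 3: heading=215.1°, groundspeed=154.4 kt

Leg 1: desired track 206.4°; wind correction -22.5° → command heading 183.9°, groundspeed 137.7 kt
Leg 2: desired track 87.9°; wind correction -10.6° → command heading 77.3°, groundspeed 46.0 kt
Leg 3: desired track 227.2°; wind correction -12.1° → command heading 215.1°, groundspeed 154.4 kt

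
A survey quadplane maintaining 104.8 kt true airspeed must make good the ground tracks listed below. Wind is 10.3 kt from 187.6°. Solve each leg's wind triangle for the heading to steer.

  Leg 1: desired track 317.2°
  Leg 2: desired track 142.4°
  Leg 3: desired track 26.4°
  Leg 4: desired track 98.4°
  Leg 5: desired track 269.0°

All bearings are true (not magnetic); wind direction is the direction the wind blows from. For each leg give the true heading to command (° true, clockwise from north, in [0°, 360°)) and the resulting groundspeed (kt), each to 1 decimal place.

Leg 1: heading=312.9°, groundspeed=111.1 kt
Leg 2: heading=146.4°, groundspeed=97.3 kt
Leg 3: heading=28.2°, groundspeed=114.5 kt
Leg 4: heading=104.0°, groundspeed=104.1 kt
Leg 5: heading=263.4°, groundspeed=102.8 kt

Leg 1: desired track 317.2°; wind correction -4.3° → command heading 312.9°, groundspeed 111.1 kt
Leg 2: desired track 142.4°; wind correction +4.0° → command heading 146.4°, groundspeed 97.3 kt
Leg 3: desired track 26.4°; wind correction +1.8° → command heading 28.2°, groundspeed 114.5 kt
Leg 4: desired track 98.4°; wind correction +5.6° → command heading 104.0°, groundspeed 104.1 kt
Leg 5: desired track 269.0°; wind correction -5.6° → command heading 263.4°, groundspeed 102.8 kt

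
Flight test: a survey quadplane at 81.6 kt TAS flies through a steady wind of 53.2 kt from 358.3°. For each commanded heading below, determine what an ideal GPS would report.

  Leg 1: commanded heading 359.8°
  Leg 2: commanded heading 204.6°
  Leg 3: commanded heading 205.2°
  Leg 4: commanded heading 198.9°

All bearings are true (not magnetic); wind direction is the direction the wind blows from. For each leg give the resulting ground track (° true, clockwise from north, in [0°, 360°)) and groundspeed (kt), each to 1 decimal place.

Leg 1: track=2.6°, groundspeed=28.5 kt
Leg 2: track=194.3°, groundspeed=131.4 kt
Leg 3: track=194.6°, groundspeed=131.3 kt
Leg 4: track=190.8°, groundspeed=132.7 kt

Leg 1: heading 359.8°; drift +2.8° → track 2.6°, groundspeed 28.5 kt
Leg 2: heading 204.6°; drift -10.3° → track 194.3°, groundspeed 131.4 kt
Leg 3: heading 205.2°; drift -10.6° → track 194.6°, groundspeed 131.3 kt
Leg 4: heading 198.9°; drift -8.1° → track 190.8°, groundspeed 132.7 kt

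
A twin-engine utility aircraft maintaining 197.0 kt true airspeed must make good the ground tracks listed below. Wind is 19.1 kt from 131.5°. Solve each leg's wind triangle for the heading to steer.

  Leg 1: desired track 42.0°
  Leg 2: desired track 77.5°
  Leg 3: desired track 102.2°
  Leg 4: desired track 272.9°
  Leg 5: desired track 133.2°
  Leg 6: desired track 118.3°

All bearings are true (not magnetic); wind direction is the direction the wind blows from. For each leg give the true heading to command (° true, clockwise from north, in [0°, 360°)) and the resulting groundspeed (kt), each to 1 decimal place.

Leg 1: desired track 42.0°; wind correction +5.6° → command heading 47.6°, groundspeed 195.9 kt
Leg 2: desired track 77.5°; wind correction +4.5° → command heading 82.0°, groundspeed 185.2 kt
Leg 3: desired track 102.2°; wind correction +2.7° → command heading 104.9°, groundspeed 180.1 kt
Leg 4: desired track 272.9°; wind correction -3.5° → command heading 269.4°, groundspeed 211.6 kt
Leg 5: desired track 133.2°; wind correction -0.2° → command heading 133.0°, groundspeed 177.9 kt
Leg 6: desired track 118.3°; wind correction +1.3° → command heading 119.6°, groundspeed 178.4 kt

Leg 1: heading=47.6°, groundspeed=195.9 kt
Leg 2: heading=82.0°, groundspeed=185.2 kt
Leg 3: heading=104.9°, groundspeed=180.1 kt
Leg 4: heading=269.4°, groundspeed=211.6 kt
Leg 5: heading=133.0°, groundspeed=177.9 kt
Leg 6: heading=119.6°, groundspeed=178.4 kt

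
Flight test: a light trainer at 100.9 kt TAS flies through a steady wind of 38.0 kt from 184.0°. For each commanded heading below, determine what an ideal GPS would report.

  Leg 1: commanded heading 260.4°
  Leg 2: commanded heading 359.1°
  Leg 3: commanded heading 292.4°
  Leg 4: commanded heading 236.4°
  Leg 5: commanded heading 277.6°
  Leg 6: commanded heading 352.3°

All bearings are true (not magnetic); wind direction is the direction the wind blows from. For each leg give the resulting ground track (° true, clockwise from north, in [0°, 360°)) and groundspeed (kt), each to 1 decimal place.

Leg 1: heading 260.4°; drift +21.9° → track 282.3°, groundspeed 99.1 kt
Leg 2: heading 359.1°; drift +1.3° → track 0.4°, groundspeed 138.8 kt
Leg 3: heading 292.4°; drift +17.7° → track 310.1°, groundspeed 118.5 kt
Leg 4: heading 236.4°; drift +21.2° → track 257.6°, groundspeed 83.3 kt
Leg 5: heading 277.6°; drift +20.2° → track 297.8°, groundspeed 110.0 kt
Leg 6: heading 352.3°; drift +3.2° → track 355.5°, groundspeed 138.3 kt

Leg 1: track=282.3°, groundspeed=99.1 kt
Leg 2: track=0.4°, groundspeed=138.8 kt
Leg 3: track=310.1°, groundspeed=118.5 kt
Leg 4: track=257.6°, groundspeed=83.3 kt
Leg 5: track=297.8°, groundspeed=110.0 kt
Leg 6: track=355.5°, groundspeed=138.3 kt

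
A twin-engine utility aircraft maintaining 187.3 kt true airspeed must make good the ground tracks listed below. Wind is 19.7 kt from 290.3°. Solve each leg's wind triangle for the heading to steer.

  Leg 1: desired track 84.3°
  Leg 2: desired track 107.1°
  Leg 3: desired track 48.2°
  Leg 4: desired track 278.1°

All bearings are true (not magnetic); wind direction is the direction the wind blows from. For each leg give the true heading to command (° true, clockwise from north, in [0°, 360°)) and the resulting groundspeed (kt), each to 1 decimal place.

Leg 1: desired track 84.3°; wind correction -2.6° → command heading 81.7°, groundspeed 204.8 kt
Leg 2: desired track 107.1°; wind correction -0.3° → command heading 106.8°, groundspeed 207.0 kt
Leg 3: desired track 48.2°; wind correction -5.3° → command heading 42.9°, groundspeed 195.7 kt
Leg 4: desired track 278.1°; wind correction +1.3° → command heading 279.4°, groundspeed 168.0 kt

Leg 1: heading=81.7°, groundspeed=204.8 kt
Leg 2: heading=106.8°, groundspeed=207.0 kt
Leg 3: heading=42.9°, groundspeed=195.7 kt
Leg 4: heading=279.4°, groundspeed=168.0 kt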